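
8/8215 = 8/8215 = 0.00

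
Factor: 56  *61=2^3*7^1*61^1 = 3416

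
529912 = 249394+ 280518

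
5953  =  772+5181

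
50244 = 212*237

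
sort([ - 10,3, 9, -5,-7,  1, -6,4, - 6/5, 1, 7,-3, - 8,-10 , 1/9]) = [ - 10,  -  10 ,- 8, - 7, - 6, - 5,- 3,-6/5,1/9,1, 1,3,4,7,9]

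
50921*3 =152763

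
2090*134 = 280060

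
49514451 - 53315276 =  - 3800825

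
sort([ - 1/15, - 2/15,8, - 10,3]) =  [ - 10,  -  2/15, - 1/15,3 , 8 ] 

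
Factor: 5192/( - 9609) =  - 2^3*3^( - 1 )*11^1*59^1*3203^(-1)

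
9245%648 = 173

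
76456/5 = 76456/5 = 15291.20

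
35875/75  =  1435/3 = 478.33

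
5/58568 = 5/58568 = 0.00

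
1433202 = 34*42153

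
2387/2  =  1193 + 1/2 =1193.50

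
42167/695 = 42167/695 = 60.67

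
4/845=4/845  =  0.00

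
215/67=215/67 = 3.21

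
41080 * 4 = 164320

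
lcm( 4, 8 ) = 8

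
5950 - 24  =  5926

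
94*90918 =8546292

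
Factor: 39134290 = 2^1 * 5^1*13^1*461^1*653^1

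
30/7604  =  15/3802 = 0.00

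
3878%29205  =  3878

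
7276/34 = 214 = 214.00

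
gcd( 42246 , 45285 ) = 3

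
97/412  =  97/412=0.24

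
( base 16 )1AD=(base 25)h4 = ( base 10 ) 429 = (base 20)119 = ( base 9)526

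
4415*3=13245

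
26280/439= 59 + 379/439 = 59.86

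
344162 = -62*( - 5551 )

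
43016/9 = 43016/9  =  4779.56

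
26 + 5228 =5254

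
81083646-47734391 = 33349255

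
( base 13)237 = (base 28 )DK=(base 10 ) 384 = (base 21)I6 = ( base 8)600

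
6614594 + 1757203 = 8371797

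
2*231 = 462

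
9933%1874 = 563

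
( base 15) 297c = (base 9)13170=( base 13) 4080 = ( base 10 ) 8892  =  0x22BC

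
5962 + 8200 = 14162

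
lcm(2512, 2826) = 22608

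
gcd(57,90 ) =3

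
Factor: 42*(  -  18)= - 756  =  - 2^2 * 3^3 * 7^1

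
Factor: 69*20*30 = 41400 = 2^3*3^2 *5^2*23^1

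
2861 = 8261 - 5400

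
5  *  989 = 4945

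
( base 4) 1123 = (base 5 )331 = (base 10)91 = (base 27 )3a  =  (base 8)133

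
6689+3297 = 9986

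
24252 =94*258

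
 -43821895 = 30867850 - 74689745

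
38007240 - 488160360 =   -  450153120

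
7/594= 7/594 = 0.01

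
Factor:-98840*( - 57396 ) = 2^5*3^1*5^1 * 7^1* 353^1*4783^1 = 5673020640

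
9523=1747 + 7776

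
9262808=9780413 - 517605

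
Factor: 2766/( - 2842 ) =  - 1383/1421= - 3^1*7^ ( - 2)*29^( - 1)*461^1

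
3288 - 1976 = 1312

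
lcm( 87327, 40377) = 3755061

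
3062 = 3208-146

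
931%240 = 211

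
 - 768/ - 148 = 5 + 7/37  =  5.19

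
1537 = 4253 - 2716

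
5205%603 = 381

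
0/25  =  0=0.00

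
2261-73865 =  - 71604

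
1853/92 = 1853/92 = 20.14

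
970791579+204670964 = 1175462543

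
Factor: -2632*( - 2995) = 7882840=2^3*5^1*7^1 *47^1*599^1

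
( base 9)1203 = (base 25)1AJ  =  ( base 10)894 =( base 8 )1576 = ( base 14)47C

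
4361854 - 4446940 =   -  85086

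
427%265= 162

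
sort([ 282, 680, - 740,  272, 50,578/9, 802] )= [ - 740, 50, 578/9, 272, 282 , 680,802] 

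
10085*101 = 1018585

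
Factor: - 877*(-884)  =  2^2*13^1*17^1*877^1 = 775268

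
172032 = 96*1792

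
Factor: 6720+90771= 97491=3^1*32497^1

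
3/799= 3/799=0.00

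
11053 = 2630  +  8423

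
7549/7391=1 + 158/7391= 1.02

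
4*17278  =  69112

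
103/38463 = 103/38463 = 0.00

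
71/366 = 71/366 = 0.19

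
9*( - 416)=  - 3744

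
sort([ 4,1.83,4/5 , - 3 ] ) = [-3,4/5, 1.83 , 4]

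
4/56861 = 4/56861 =0.00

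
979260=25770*38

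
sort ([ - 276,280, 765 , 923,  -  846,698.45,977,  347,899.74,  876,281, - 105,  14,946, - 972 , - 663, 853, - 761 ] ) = [ - 972,-846, - 761, - 663,- 276 , - 105, 14 , 280,  281,347,  698.45 , 765,853,  876, 899.74,  923,946,  977 ] 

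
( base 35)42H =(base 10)4987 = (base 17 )1046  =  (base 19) DF9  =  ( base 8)11573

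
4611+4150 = 8761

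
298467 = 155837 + 142630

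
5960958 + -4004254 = 1956704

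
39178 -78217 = -39039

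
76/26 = 38/13= 2.92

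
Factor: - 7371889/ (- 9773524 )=2^( - 2 )* 7^1*19^ ( - 1 )*101^1 * 10427^1*128599^( - 1 ) 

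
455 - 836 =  - 381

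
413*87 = 35931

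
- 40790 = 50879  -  91669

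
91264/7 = 13037 + 5/7 = 13037.71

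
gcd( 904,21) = 1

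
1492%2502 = 1492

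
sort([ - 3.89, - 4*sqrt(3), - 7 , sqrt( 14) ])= [ - 7, - 4*sqrt( 3), - 3.89, sqrt(14) ]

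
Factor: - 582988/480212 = -7^1*47^1  *271^( - 1) = - 329/271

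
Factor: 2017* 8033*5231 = 84755596591 = 29^1*277^1*2017^1*5231^1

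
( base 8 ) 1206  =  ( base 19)1F0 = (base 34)J0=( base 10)646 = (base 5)10041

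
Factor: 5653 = 5653^1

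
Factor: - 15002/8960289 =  - 2^1 * 3^( - 1 ) * 577^1 * 229751^ ( - 1) = - 1154/689253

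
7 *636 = 4452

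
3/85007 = 3/85007= 0.00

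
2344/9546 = 1172/4773 = 0.25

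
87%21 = 3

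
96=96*1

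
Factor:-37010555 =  - 5^1*311^1 * 23801^1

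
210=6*35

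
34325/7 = 34325/7 = 4903.57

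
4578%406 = 112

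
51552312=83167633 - 31615321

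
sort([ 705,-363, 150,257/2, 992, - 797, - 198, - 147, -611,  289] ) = [-797, - 611, - 363, - 198,  -  147, 257/2,  150, 289, 705, 992 ] 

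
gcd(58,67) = 1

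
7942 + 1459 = 9401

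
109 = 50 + 59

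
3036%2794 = 242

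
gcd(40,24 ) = 8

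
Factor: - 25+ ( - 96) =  - 121 = - 11^2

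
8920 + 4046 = 12966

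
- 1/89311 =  - 1/89311 =- 0.00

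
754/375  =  754/375 = 2.01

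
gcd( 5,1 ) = 1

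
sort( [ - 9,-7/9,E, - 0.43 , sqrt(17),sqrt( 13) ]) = [ - 9, - 7/9, - 0.43, E,sqrt( 13), sqrt( 17) ]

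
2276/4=569 = 569.00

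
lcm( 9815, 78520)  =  78520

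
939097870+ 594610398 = 1533708268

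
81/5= 16 + 1/5 = 16.20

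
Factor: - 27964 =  - 2^2 * 6991^1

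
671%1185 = 671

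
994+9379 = 10373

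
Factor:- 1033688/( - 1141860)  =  258422/285465 = 2^1*3^(  -  1)*5^(-1 )*157^1*823^1*19031^(  -  1)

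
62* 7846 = 486452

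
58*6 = 348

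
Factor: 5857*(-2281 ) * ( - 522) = 2^1*3^2 * 29^1  *  2281^1*5857^1 =6973824474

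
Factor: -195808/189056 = -2^ ( - 2)*7^( - 1)*29^1 = - 29/28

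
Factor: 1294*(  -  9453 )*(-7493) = 2^1 * 3^1*23^1*59^1*127^1*137^1*647^1 = 91655739726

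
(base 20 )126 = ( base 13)284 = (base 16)1be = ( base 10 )446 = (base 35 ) CQ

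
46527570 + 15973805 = 62501375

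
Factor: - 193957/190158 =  - 2^(-1)* 3^(-1 ) * 41^(-1)*773^( - 1 )* 193957^1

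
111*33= 3663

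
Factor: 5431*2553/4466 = 13865343/4466 = 2^( -1 )*  3^1*7^( - 1)*11^( - 1 )*23^1*29^(-1 ) * 37^1*5431^1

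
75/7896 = 25/2632  =  0.01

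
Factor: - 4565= -5^1*11^1 * 83^1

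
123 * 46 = 5658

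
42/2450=3/175 = 0.02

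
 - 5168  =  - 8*646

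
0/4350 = 0 = 0.00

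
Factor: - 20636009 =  - 20636009^1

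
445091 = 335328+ 109763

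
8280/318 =26+2/53 = 26.04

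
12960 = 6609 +6351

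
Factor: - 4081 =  - 7^1*11^1*53^1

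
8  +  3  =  11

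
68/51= 1 + 1/3 = 1.33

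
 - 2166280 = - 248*8735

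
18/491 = 18/491 = 0.04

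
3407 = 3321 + 86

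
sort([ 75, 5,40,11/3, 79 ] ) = [11/3,5,40, 75,79] 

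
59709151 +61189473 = 120898624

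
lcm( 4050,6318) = 157950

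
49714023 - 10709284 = 39004739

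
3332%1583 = 166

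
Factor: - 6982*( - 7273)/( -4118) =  - 25390043/2059 = -7^1*29^( - 1)*71^ ( - 1)*1039^1*3491^1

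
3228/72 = 44 +5/6=44.83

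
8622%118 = 8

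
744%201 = 141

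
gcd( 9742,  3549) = 1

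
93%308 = 93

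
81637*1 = 81637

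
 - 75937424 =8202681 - 84140105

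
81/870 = 27/290  =  0.09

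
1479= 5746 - 4267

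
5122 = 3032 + 2090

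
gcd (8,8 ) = 8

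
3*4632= 13896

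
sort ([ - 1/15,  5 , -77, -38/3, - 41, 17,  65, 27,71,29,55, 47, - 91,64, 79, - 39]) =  [- 91 ,  -  77, - 41, - 39, - 38/3, - 1/15, 5, 17 , 27,29, 47,55, 64 , 65,71, 79 ] 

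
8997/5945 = 8997/5945 = 1.51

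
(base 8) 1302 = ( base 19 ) 1i3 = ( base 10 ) 706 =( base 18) 234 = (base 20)1F6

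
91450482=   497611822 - 406161340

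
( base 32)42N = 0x1057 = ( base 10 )4183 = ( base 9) 5657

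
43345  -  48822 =  -  5477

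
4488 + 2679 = 7167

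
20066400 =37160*540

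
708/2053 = 708/2053 =0.34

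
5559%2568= 423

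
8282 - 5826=2456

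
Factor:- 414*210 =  - 2^2*3^3* 5^1*7^1 *23^1 = - 86940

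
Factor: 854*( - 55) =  - 46970 = - 2^1 * 5^1 * 7^1*11^1*61^1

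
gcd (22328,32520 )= 8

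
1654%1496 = 158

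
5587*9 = 50283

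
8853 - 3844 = 5009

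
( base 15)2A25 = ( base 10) 9035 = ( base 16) 234B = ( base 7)35225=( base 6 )105455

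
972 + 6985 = 7957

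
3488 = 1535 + 1953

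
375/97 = 3+84/97 = 3.87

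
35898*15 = 538470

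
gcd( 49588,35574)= 1078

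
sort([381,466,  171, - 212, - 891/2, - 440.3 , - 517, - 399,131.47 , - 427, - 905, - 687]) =[-905, - 687, - 517, - 891/2,-440.3, - 427, - 399, - 212, 131.47,171,381,466]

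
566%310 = 256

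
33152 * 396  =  13128192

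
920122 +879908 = 1800030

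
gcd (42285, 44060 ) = 5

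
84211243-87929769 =- 3718526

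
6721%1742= 1495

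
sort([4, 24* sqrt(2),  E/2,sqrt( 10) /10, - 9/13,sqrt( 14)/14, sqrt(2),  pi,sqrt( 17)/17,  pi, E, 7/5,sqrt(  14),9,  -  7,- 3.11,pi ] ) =[  -  7, - 3.11, - 9/13, sqrt( 17 )/17,sqrt(14 ) /14, sqrt( 10 )/10 , E/2,7/5,sqrt( 2 ),  E,pi,pi, pi , sqrt(14), 4, 9, 24*sqrt (2)]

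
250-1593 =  - 1343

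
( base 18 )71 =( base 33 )3s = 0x7f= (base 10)127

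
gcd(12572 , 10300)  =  4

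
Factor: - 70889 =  - 7^1*  13^1* 19^1*41^1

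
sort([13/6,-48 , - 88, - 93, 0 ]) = [- 93, - 88,-48,  0, 13/6] 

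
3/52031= 3/52031 = 0.00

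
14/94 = 7/47 = 0.15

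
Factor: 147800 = 2^3*5^2*739^1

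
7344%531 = 441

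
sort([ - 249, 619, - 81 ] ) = [ - 249,- 81,619]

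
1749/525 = 3 + 58/175  =  3.33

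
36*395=14220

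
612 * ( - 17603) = -10773036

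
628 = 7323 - 6695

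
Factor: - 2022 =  - 2^1*3^1*337^1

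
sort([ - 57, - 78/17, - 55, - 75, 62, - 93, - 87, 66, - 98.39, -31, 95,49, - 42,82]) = [ - 98.39, -93, -87,- 75,-57,-55 , - 42,- 31, - 78/17,49, 62,66 , 82,95]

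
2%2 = 0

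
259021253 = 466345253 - 207324000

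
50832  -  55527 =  -4695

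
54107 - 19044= 35063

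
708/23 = 30 + 18/23 = 30.78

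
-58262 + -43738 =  - 102000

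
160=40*4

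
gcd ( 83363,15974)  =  7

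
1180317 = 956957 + 223360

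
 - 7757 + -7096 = - 14853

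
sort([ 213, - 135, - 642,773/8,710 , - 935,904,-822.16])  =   [ - 935, - 822.16, - 642, - 135,773/8,213,710,904]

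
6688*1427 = 9543776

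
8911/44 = 202 + 23/44 = 202.52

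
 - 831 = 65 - 896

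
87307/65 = 1343 + 12/65=1343.18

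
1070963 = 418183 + 652780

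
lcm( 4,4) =4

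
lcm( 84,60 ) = 420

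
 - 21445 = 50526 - 71971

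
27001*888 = 23976888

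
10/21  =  10/21 = 0.48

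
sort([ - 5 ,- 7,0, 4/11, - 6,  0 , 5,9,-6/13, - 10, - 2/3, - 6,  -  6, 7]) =[- 10, - 7, - 6,  -  6, - 6, - 5,-2/3,- 6/13,0, 0, 4/11, 5,  7,9] 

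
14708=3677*4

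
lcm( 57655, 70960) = 922480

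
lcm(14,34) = 238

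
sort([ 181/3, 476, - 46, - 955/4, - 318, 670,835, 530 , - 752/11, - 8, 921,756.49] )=[-318, - 955/4, - 752/11, - 46,-8, 181/3, 476, 530,670,756.49, 835, 921 ] 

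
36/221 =36/221=0.16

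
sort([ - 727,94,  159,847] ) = [-727,94,159, 847]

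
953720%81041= 62269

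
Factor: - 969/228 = - 17/4= - 2^(-2 )*17^1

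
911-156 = 755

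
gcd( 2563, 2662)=11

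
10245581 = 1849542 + 8396039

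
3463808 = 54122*64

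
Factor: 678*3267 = 2^1 * 3^4*11^2*113^1 = 2215026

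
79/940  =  79/940  =  0.08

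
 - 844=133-977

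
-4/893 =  - 1 + 889/893 = - 0.00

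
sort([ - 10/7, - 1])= [ - 10/7, - 1]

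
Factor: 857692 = 2^2*11^1 *101^1 * 193^1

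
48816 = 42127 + 6689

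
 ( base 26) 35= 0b1010011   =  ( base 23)3E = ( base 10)83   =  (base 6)215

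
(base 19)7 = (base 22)7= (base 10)7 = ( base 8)7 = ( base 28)7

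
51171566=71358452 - 20186886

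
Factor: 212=2^2*53^1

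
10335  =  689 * 15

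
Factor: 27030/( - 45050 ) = -3/5 = - 3^1*5^ ( - 1 ) 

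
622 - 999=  - 377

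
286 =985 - 699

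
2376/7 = 2376/7 = 339.43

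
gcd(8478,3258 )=18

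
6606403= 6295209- - 311194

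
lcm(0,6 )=0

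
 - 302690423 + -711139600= -1013830023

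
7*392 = 2744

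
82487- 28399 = 54088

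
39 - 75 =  - 36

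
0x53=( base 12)6b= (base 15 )58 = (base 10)83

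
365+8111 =8476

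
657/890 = 657/890 = 0.74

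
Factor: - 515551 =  - 139^1*3709^1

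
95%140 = 95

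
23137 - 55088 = - 31951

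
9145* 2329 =21298705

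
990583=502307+488276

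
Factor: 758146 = 2^1*379073^1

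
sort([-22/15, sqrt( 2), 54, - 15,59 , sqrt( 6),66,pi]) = [ - 15, - 22/15, sqrt( 2), sqrt( 6),  pi,54 , 59,  66] 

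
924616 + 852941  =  1777557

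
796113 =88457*9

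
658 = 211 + 447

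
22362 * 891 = 19924542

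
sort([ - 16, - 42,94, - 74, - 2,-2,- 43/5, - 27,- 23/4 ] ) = [-74, - 42, - 27,  -  16, - 43/5, - 23/4,  -  2,-2,94]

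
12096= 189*64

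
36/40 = 9/10 = 0.90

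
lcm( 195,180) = 2340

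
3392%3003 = 389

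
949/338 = 2 + 21/26=2.81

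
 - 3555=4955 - 8510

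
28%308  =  28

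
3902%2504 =1398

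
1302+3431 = 4733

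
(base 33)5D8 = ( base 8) 13372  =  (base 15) 1b22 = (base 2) 1011011111010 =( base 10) 5882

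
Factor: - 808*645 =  - 2^3* 3^1*5^1*43^1*101^1 = -521160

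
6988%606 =322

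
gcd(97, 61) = 1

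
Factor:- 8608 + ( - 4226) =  - 2^1* 3^2 * 23^1 * 31^1 = - 12834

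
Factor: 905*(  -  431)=  -  390055= -  5^1*181^1*431^1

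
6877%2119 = 520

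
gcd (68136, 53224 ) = 8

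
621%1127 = 621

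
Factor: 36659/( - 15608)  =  -2^( - 3 )* 7^1 * 1951^ (  -  1)*5237^1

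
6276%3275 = 3001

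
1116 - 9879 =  - 8763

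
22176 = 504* 44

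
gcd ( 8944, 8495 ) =1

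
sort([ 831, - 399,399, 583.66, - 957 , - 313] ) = [ - 957, - 399, - 313,399,  583.66,831]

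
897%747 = 150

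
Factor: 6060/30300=1/5=5^ ( - 1 ) 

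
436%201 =34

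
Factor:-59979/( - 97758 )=19993/32586 = 2^(- 1 )*3^(-1)*5431^ ( - 1)*19993^1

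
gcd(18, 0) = 18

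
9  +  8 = 17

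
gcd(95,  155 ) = 5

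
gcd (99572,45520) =4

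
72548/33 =2198 + 14/33= 2198.42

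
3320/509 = 3320/509  =  6.52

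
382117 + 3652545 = 4034662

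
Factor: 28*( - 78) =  - 2^3*3^1* 7^1*13^1  =  - 2184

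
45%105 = 45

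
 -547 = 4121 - 4668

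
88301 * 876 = 77351676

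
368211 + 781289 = 1149500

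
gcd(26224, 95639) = 1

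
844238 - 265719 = 578519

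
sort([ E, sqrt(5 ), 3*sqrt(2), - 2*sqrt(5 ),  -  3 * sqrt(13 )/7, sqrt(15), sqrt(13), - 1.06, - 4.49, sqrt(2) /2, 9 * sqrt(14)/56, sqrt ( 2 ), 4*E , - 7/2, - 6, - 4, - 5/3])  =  [-6, - 4.49,-2*sqrt(5 ), - 4, - 7/2, - 5/3, - 3*sqrt(13)/7, - 1.06, 9 * sqrt (14)/56, sqrt(2 ) /2, sqrt(2 ) , sqrt(5), E,sqrt(13 ), sqrt(15 ),  3*sqrt(2), 4*E] 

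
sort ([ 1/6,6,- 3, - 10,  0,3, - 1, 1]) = [ - 10, - 3, - 1,0,1/6,  1,3,6]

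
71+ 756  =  827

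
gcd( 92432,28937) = 1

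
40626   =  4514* 9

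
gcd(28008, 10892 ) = 1556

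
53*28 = 1484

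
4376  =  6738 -2362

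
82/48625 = 82/48625 = 0.00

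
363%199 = 164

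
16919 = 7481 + 9438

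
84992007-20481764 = 64510243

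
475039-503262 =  - 28223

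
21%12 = 9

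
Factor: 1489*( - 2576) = - 3835664 = -2^4*7^1*23^1 * 1489^1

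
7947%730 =647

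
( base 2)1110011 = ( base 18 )67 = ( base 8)163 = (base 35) 3a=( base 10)115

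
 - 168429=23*( - 7323) 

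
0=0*98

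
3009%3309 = 3009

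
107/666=107/666 = 0.16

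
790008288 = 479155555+310852733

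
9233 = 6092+3141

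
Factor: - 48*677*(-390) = 2^5*3^2*5^1*13^1*677^1= 12673440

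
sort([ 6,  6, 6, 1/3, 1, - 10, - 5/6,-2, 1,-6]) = [ - 10, - 6,-2, - 5/6,1/3 , 1,1, 6, 6,6 ] 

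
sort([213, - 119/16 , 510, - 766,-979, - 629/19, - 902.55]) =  [ - 979,- 902.55 , - 766, - 629/19, - 119/16, 213, 510]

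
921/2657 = 921/2657 = 0.35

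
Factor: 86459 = 31^1 *2789^1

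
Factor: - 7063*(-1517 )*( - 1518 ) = -2^1*3^1*7^1*11^1*23^1*37^1 * 41^1*1009^1=- 16264718778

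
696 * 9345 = 6504120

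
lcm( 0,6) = 0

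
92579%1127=165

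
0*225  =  0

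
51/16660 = 3/980 =0.00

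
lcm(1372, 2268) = 111132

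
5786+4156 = 9942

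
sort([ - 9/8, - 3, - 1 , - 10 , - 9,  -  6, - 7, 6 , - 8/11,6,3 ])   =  [  -  10,  -  9, - 7,  -  6,  -  3, -9/8 , - 1, - 8/11, 3,  6 , 6] 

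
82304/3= 82304/3=   27434.67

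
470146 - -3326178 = 3796324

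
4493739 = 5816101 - 1322362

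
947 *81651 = 77323497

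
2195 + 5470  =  7665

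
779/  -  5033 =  - 779/5033 = - 0.15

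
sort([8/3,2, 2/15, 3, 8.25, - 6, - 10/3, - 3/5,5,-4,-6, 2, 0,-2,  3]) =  [-6, - 6,-4,- 10/3, - 2,-3/5,0,  2/15,2,2,8/3,3, 3,5, 8.25 ]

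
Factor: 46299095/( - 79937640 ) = - 9259819/15987528 = - 2^ ( - 3 )*3^(  -  2 )*233^( - 1 )*953^( - 1) * 9259819^1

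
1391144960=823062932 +568082028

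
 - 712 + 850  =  138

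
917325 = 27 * 33975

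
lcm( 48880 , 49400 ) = 4643600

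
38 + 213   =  251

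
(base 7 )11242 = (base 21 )6AG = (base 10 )2872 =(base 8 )5470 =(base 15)CB7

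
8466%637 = 185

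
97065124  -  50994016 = 46071108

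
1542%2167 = 1542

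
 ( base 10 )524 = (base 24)lk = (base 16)20C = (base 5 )4044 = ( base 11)437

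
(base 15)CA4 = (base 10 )2854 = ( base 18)8ea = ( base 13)13b7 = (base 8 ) 5446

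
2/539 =2/539 =0.00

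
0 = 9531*0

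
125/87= 125/87 = 1.44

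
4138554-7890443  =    -  3751889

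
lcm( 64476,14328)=128952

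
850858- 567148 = 283710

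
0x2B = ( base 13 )34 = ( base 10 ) 43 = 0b101011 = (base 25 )1I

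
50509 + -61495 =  - 10986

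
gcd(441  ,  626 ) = 1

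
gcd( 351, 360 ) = 9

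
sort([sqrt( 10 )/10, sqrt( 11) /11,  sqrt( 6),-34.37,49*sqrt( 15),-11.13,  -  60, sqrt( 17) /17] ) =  [- 60,-34.37,- 11.13,sqrt(17 )/17, sqrt(11) /11, sqrt( 10 )/10, sqrt( 6 ),49*sqrt( 15)]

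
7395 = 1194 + 6201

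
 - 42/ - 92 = 21/46=0.46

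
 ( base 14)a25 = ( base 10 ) 1993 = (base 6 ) 13121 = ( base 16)7C9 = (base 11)1552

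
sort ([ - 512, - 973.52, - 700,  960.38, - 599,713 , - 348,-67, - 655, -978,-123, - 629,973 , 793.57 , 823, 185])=[ - 978,-973.52 , - 700,-655, - 629 , - 599, - 512, - 348, - 123,  -  67,  185,  713,793.57, 823, 960.38, 973 ]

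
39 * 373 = 14547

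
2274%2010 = 264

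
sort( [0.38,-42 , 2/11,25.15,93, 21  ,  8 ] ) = [-42,  2/11, 0.38,  8,21, 25.15,93 ] 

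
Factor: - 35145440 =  - 2^5*5^1*11^1*19^1*1051^1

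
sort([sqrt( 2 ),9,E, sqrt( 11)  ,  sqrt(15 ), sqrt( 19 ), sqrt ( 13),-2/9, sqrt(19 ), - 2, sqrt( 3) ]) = [ - 2,-2/9,sqrt( 2 ),  sqrt (3 ), E,sqrt( 11), sqrt( 13 ),sqrt(15), sqrt( 19), sqrt( 19), 9] 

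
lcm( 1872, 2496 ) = 7488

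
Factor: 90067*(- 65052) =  - 2^2*3^2*13^1*139^1 * 90067^1 = -5859038484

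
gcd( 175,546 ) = 7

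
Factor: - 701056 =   -  2^7*5477^1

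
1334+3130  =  4464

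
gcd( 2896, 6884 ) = 4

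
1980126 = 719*2754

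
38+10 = 48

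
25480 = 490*52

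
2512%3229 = 2512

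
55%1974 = 55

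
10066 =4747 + 5319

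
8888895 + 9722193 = 18611088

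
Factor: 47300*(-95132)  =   - 4499743600 = -2^4*5^2 * 11^1*17^1*43^1 *1399^1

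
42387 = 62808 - 20421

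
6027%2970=87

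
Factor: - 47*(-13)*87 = 53157 = 3^1*13^1*29^1*47^1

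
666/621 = 1+ 5/69 = 1.07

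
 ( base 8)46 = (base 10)38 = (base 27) 1b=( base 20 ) 1I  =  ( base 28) 1a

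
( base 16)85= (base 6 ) 341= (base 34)3v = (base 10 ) 133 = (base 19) 70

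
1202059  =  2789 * 431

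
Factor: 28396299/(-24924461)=-3^1*241^(-1 )*313^1 *30241^1 *103421^( - 1 )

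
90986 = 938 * 97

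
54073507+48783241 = 102856748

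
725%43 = 37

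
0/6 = 0 = 0.00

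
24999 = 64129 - 39130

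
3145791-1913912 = 1231879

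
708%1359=708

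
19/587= 19/587  =  0.03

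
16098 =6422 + 9676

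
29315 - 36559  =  - 7244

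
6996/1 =6996 = 6996.00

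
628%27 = 7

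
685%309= 67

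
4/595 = 4/595 = 0.01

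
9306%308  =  66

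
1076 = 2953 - 1877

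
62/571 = 62/571 = 0.11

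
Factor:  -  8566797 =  - 3^1 * 2855599^1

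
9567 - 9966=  - 399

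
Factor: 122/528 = 2^(-3 )*3^(-1 ) *11^( - 1 ) * 61^1 = 61/264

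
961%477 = 7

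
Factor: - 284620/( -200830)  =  2^1*107^1*151^( - 1)=214/151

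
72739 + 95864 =168603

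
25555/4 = 25555/4  =  6388.75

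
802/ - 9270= - 401/4635 =- 0.09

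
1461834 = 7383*198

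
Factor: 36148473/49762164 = 12049491/16587388  =  2^( - 2) * 3^1*97^( - 1)*577^1*6961^1*42751^( - 1)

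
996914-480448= 516466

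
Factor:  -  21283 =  - 21283^1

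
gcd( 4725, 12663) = 189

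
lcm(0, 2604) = 0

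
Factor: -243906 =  - 2^1*3^1*13^1*53^1*59^1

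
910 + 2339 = 3249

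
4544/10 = 2272/5 = 454.40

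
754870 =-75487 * ( - 10 ) 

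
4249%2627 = 1622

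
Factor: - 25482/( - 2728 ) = 411/44 = 2^( - 2) * 3^1*11^( - 1 )*137^1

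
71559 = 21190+50369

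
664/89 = 7 + 41/89 = 7.46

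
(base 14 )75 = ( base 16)67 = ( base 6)251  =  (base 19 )58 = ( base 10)103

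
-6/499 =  - 6/499 = -0.01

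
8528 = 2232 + 6296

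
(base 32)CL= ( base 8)625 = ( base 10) 405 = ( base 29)ds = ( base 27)F0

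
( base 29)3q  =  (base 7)221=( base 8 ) 161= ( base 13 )89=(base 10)113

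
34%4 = 2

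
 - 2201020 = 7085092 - 9286112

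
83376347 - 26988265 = 56388082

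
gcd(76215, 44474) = 1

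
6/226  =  3/113 = 0.03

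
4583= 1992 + 2591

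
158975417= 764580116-605604699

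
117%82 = 35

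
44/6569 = 44/6569 = 0.01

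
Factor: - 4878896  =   - 2^4*11^1*19^1 * 1459^1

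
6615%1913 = 876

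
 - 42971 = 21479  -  64450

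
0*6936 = 0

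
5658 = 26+5632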